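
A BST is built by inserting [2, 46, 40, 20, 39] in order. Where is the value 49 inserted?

Starting tree (level order): [2, None, 46, 40, None, 20, None, None, 39]
Insertion path: 2 -> 46
Result: insert 49 as right child of 46
Final tree (level order): [2, None, 46, 40, 49, 20, None, None, None, None, 39]


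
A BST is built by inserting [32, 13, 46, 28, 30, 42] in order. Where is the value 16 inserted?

Starting tree (level order): [32, 13, 46, None, 28, 42, None, None, 30]
Insertion path: 32 -> 13 -> 28
Result: insert 16 as left child of 28
Final tree (level order): [32, 13, 46, None, 28, 42, None, 16, 30]


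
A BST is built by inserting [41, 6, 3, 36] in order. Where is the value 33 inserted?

Starting tree (level order): [41, 6, None, 3, 36]
Insertion path: 41 -> 6 -> 36
Result: insert 33 as left child of 36
Final tree (level order): [41, 6, None, 3, 36, None, None, 33]


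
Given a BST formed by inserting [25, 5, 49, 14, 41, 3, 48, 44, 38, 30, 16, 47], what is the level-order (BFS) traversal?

Tree insertion order: [25, 5, 49, 14, 41, 3, 48, 44, 38, 30, 16, 47]
Tree (level-order array): [25, 5, 49, 3, 14, 41, None, None, None, None, 16, 38, 48, None, None, 30, None, 44, None, None, None, None, 47]
BFS from the root, enqueuing left then right child of each popped node:
  queue [25] -> pop 25, enqueue [5, 49], visited so far: [25]
  queue [5, 49] -> pop 5, enqueue [3, 14], visited so far: [25, 5]
  queue [49, 3, 14] -> pop 49, enqueue [41], visited so far: [25, 5, 49]
  queue [3, 14, 41] -> pop 3, enqueue [none], visited so far: [25, 5, 49, 3]
  queue [14, 41] -> pop 14, enqueue [16], visited so far: [25, 5, 49, 3, 14]
  queue [41, 16] -> pop 41, enqueue [38, 48], visited so far: [25, 5, 49, 3, 14, 41]
  queue [16, 38, 48] -> pop 16, enqueue [none], visited so far: [25, 5, 49, 3, 14, 41, 16]
  queue [38, 48] -> pop 38, enqueue [30], visited so far: [25, 5, 49, 3, 14, 41, 16, 38]
  queue [48, 30] -> pop 48, enqueue [44], visited so far: [25, 5, 49, 3, 14, 41, 16, 38, 48]
  queue [30, 44] -> pop 30, enqueue [none], visited so far: [25, 5, 49, 3, 14, 41, 16, 38, 48, 30]
  queue [44] -> pop 44, enqueue [47], visited so far: [25, 5, 49, 3, 14, 41, 16, 38, 48, 30, 44]
  queue [47] -> pop 47, enqueue [none], visited so far: [25, 5, 49, 3, 14, 41, 16, 38, 48, 30, 44, 47]
Result: [25, 5, 49, 3, 14, 41, 16, 38, 48, 30, 44, 47]


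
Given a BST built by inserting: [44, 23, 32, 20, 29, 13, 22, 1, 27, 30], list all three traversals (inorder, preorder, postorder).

Tree insertion order: [44, 23, 32, 20, 29, 13, 22, 1, 27, 30]
Tree (level-order array): [44, 23, None, 20, 32, 13, 22, 29, None, 1, None, None, None, 27, 30]
Inorder (L, root, R): [1, 13, 20, 22, 23, 27, 29, 30, 32, 44]
Preorder (root, L, R): [44, 23, 20, 13, 1, 22, 32, 29, 27, 30]
Postorder (L, R, root): [1, 13, 22, 20, 27, 30, 29, 32, 23, 44]


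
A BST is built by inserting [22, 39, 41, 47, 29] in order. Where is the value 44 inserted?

Starting tree (level order): [22, None, 39, 29, 41, None, None, None, 47]
Insertion path: 22 -> 39 -> 41 -> 47
Result: insert 44 as left child of 47
Final tree (level order): [22, None, 39, 29, 41, None, None, None, 47, 44]


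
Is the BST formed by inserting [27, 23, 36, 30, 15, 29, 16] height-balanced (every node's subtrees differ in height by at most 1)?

Tree (level-order array): [27, 23, 36, 15, None, 30, None, None, 16, 29]
Definition: a tree is height-balanced if, at every node, |h(left) - h(right)| <= 1 (empty subtree has height -1).
Bottom-up per-node check:
  node 16: h_left=-1, h_right=-1, diff=0 [OK], height=0
  node 15: h_left=-1, h_right=0, diff=1 [OK], height=1
  node 23: h_left=1, h_right=-1, diff=2 [FAIL (|1--1|=2 > 1)], height=2
  node 29: h_left=-1, h_right=-1, diff=0 [OK], height=0
  node 30: h_left=0, h_right=-1, diff=1 [OK], height=1
  node 36: h_left=1, h_right=-1, diff=2 [FAIL (|1--1|=2 > 1)], height=2
  node 27: h_left=2, h_right=2, diff=0 [OK], height=3
Node 23 violates the condition: |1 - -1| = 2 > 1.
Result: Not balanced


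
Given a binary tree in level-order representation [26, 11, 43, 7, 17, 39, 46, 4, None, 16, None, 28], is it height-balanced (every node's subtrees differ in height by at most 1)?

Tree (level-order array): [26, 11, 43, 7, 17, 39, 46, 4, None, 16, None, 28]
Definition: a tree is height-balanced if, at every node, |h(left) - h(right)| <= 1 (empty subtree has height -1).
Bottom-up per-node check:
  node 4: h_left=-1, h_right=-1, diff=0 [OK], height=0
  node 7: h_left=0, h_right=-1, diff=1 [OK], height=1
  node 16: h_left=-1, h_right=-1, diff=0 [OK], height=0
  node 17: h_left=0, h_right=-1, diff=1 [OK], height=1
  node 11: h_left=1, h_right=1, diff=0 [OK], height=2
  node 28: h_left=-1, h_right=-1, diff=0 [OK], height=0
  node 39: h_left=0, h_right=-1, diff=1 [OK], height=1
  node 46: h_left=-1, h_right=-1, diff=0 [OK], height=0
  node 43: h_left=1, h_right=0, diff=1 [OK], height=2
  node 26: h_left=2, h_right=2, diff=0 [OK], height=3
All nodes satisfy the balance condition.
Result: Balanced


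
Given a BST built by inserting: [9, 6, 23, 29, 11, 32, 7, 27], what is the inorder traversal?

Tree insertion order: [9, 6, 23, 29, 11, 32, 7, 27]
Tree (level-order array): [9, 6, 23, None, 7, 11, 29, None, None, None, None, 27, 32]
Inorder traversal: [6, 7, 9, 11, 23, 27, 29, 32]


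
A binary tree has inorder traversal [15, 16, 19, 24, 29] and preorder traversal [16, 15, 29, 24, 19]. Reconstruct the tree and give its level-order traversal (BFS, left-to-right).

Inorder:  [15, 16, 19, 24, 29]
Preorder: [16, 15, 29, 24, 19]
Algorithm: preorder visits root first, so consume preorder in order;
for each root, split the current inorder slice at that value into
left-subtree inorder and right-subtree inorder, then recurse.
Recursive splits:
  root=16; inorder splits into left=[15], right=[19, 24, 29]
  root=15; inorder splits into left=[], right=[]
  root=29; inorder splits into left=[19, 24], right=[]
  root=24; inorder splits into left=[19], right=[]
  root=19; inorder splits into left=[], right=[]
Reconstructed level-order: [16, 15, 29, 24, 19]


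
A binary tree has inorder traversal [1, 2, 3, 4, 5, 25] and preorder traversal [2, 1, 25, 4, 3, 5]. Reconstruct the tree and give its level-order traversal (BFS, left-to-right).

Inorder:  [1, 2, 3, 4, 5, 25]
Preorder: [2, 1, 25, 4, 3, 5]
Algorithm: preorder visits root first, so consume preorder in order;
for each root, split the current inorder slice at that value into
left-subtree inorder and right-subtree inorder, then recurse.
Recursive splits:
  root=2; inorder splits into left=[1], right=[3, 4, 5, 25]
  root=1; inorder splits into left=[], right=[]
  root=25; inorder splits into left=[3, 4, 5], right=[]
  root=4; inorder splits into left=[3], right=[5]
  root=3; inorder splits into left=[], right=[]
  root=5; inorder splits into left=[], right=[]
Reconstructed level-order: [2, 1, 25, 4, 3, 5]


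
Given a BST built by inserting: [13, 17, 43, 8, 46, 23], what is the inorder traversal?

Tree insertion order: [13, 17, 43, 8, 46, 23]
Tree (level-order array): [13, 8, 17, None, None, None, 43, 23, 46]
Inorder traversal: [8, 13, 17, 23, 43, 46]


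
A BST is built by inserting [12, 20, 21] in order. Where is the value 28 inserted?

Starting tree (level order): [12, None, 20, None, 21]
Insertion path: 12 -> 20 -> 21
Result: insert 28 as right child of 21
Final tree (level order): [12, None, 20, None, 21, None, 28]


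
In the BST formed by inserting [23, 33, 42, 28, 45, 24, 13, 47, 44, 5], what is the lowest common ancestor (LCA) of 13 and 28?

Tree insertion order: [23, 33, 42, 28, 45, 24, 13, 47, 44, 5]
Tree (level-order array): [23, 13, 33, 5, None, 28, 42, None, None, 24, None, None, 45, None, None, 44, 47]
In a BST, the LCA of p=13, q=28 is the first node v on the
root-to-leaf path with p <= v <= q (go left if both < v, right if both > v).
Walk from root:
  at 23: 13 <= 23 <= 28, this is the LCA
LCA = 23


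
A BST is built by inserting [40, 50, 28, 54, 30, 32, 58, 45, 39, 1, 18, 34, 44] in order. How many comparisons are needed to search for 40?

Search path for 40: 40
Found: True
Comparisons: 1


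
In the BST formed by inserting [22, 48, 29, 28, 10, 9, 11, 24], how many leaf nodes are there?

Tree built from: [22, 48, 29, 28, 10, 9, 11, 24]
Tree (level-order array): [22, 10, 48, 9, 11, 29, None, None, None, None, None, 28, None, 24]
Rule: A leaf has 0 children.
Per-node child counts:
  node 22: 2 child(ren)
  node 10: 2 child(ren)
  node 9: 0 child(ren)
  node 11: 0 child(ren)
  node 48: 1 child(ren)
  node 29: 1 child(ren)
  node 28: 1 child(ren)
  node 24: 0 child(ren)
Matching nodes: [9, 11, 24]
Count of leaf nodes: 3


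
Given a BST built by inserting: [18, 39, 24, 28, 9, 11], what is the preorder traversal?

Tree insertion order: [18, 39, 24, 28, 9, 11]
Tree (level-order array): [18, 9, 39, None, 11, 24, None, None, None, None, 28]
Preorder traversal: [18, 9, 11, 39, 24, 28]


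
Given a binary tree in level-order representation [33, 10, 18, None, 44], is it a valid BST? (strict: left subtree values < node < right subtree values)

Level-order array: [33, 10, 18, None, 44]
Validate using subtree bounds (lo, hi): at each node, require lo < value < hi,
then recurse left with hi=value and right with lo=value.
Preorder trace (stopping at first violation):
  at node 33 with bounds (-inf, +inf): OK
  at node 10 with bounds (-inf, 33): OK
  at node 44 with bounds (10, 33): VIOLATION
Node 44 violates its bound: not (10 < 44 < 33).
Result: Not a valid BST


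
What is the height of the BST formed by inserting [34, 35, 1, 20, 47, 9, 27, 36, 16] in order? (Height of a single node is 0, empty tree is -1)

Insertion order: [34, 35, 1, 20, 47, 9, 27, 36, 16]
Tree (level-order array): [34, 1, 35, None, 20, None, 47, 9, 27, 36, None, None, 16]
Compute height bottom-up (empty subtree = -1):
  height(16) = 1 + max(-1, -1) = 0
  height(9) = 1 + max(-1, 0) = 1
  height(27) = 1 + max(-1, -1) = 0
  height(20) = 1 + max(1, 0) = 2
  height(1) = 1 + max(-1, 2) = 3
  height(36) = 1 + max(-1, -1) = 0
  height(47) = 1 + max(0, -1) = 1
  height(35) = 1 + max(-1, 1) = 2
  height(34) = 1 + max(3, 2) = 4
Height = 4


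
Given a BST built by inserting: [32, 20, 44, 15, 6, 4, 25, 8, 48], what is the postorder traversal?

Tree insertion order: [32, 20, 44, 15, 6, 4, 25, 8, 48]
Tree (level-order array): [32, 20, 44, 15, 25, None, 48, 6, None, None, None, None, None, 4, 8]
Postorder traversal: [4, 8, 6, 15, 25, 20, 48, 44, 32]


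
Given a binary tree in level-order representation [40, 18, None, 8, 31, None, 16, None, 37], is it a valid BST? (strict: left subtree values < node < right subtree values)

Level-order array: [40, 18, None, 8, 31, None, 16, None, 37]
Validate using subtree bounds (lo, hi): at each node, require lo < value < hi,
then recurse left with hi=value and right with lo=value.
Preorder trace (stopping at first violation):
  at node 40 with bounds (-inf, +inf): OK
  at node 18 with bounds (-inf, 40): OK
  at node 8 with bounds (-inf, 18): OK
  at node 16 with bounds (8, 18): OK
  at node 31 with bounds (18, 40): OK
  at node 37 with bounds (31, 40): OK
No violation found at any node.
Result: Valid BST


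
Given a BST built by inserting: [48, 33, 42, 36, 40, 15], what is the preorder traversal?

Tree insertion order: [48, 33, 42, 36, 40, 15]
Tree (level-order array): [48, 33, None, 15, 42, None, None, 36, None, None, 40]
Preorder traversal: [48, 33, 15, 42, 36, 40]


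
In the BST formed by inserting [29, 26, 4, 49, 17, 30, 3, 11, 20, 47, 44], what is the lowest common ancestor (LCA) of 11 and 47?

Tree insertion order: [29, 26, 4, 49, 17, 30, 3, 11, 20, 47, 44]
Tree (level-order array): [29, 26, 49, 4, None, 30, None, 3, 17, None, 47, None, None, 11, 20, 44]
In a BST, the LCA of p=11, q=47 is the first node v on the
root-to-leaf path with p <= v <= q (go left if both < v, right if both > v).
Walk from root:
  at 29: 11 <= 29 <= 47, this is the LCA
LCA = 29


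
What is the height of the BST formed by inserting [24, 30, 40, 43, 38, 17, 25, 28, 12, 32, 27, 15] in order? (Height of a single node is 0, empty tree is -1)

Insertion order: [24, 30, 40, 43, 38, 17, 25, 28, 12, 32, 27, 15]
Tree (level-order array): [24, 17, 30, 12, None, 25, 40, None, 15, None, 28, 38, 43, None, None, 27, None, 32]
Compute height bottom-up (empty subtree = -1):
  height(15) = 1 + max(-1, -1) = 0
  height(12) = 1 + max(-1, 0) = 1
  height(17) = 1 + max(1, -1) = 2
  height(27) = 1 + max(-1, -1) = 0
  height(28) = 1 + max(0, -1) = 1
  height(25) = 1 + max(-1, 1) = 2
  height(32) = 1 + max(-1, -1) = 0
  height(38) = 1 + max(0, -1) = 1
  height(43) = 1 + max(-1, -1) = 0
  height(40) = 1 + max(1, 0) = 2
  height(30) = 1 + max(2, 2) = 3
  height(24) = 1 + max(2, 3) = 4
Height = 4


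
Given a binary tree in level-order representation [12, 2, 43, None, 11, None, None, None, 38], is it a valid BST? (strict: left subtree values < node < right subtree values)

Level-order array: [12, 2, 43, None, 11, None, None, None, 38]
Validate using subtree bounds (lo, hi): at each node, require lo < value < hi,
then recurse left with hi=value and right with lo=value.
Preorder trace (stopping at first violation):
  at node 12 with bounds (-inf, +inf): OK
  at node 2 with bounds (-inf, 12): OK
  at node 11 with bounds (2, 12): OK
  at node 38 with bounds (11, 12): VIOLATION
Node 38 violates its bound: not (11 < 38 < 12).
Result: Not a valid BST


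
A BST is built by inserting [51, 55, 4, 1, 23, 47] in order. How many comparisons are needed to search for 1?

Search path for 1: 51 -> 4 -> 1
Found: True
Comparisons: 3


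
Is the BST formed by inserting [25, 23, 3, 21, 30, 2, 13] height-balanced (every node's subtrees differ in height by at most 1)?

Tree (level-order array): [25, 23, 30, 3, None, None, None, 2, 21, None, None, 13]
Definition: a tree is height-balanced if, at every node, |h(left) - h(right)| <= 1 (empty subtree has height -1).
Bottom-up per-node check:
  node 2: h_left=-1, h_right=-1, diff=0 [OK], height=0
  node 13: h_left=-1, h_right=-1, diff=0 [OK], height=0
  node 21: h_left=0, h_right=-1, diff=1 [OK], height=1
  node 3: h_left=0, h_right=1, diff=1 [OK], height=2
  node 23: h_left=2, h_right=-1, diff=3 [FAIL (|2--1|=3 > 1)], height=3
  node 30: h_left=-1, h_right=-1, diff=0 [OK], height=0
  node 25: h_left=3, h_right=0, diff=3 [FAIL (|3-0|=3 > 1)], height=4
Node 23 violates the condition: |2 - -1| = 3 > 1.
Result: Not balanced


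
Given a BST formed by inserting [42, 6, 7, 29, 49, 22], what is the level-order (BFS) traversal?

Tree insertion order: [42, 6, 7, 29, 49, 22]
Tree (level-order array): [42, 6, 49, None, 7, None, None, None, 29, 22]
BFS from the root, enqueuing left then right child of each popped node:
  queue [42] -> pop 42, enqueue [6, 49], visited so far: [42]
  queue [6, 49] -> pop 6, enqueue [7], visited so far: [42, 6]
  queue [49, 7] -> pop 49, enqueue [none], visited so far: [42, 6, 49]
  queue [7] -> pop 7, enqueue [29], visited so far: [42, 6, 49, 7]
  queue [29] -> pop 29, enqueue [22], visited so far: [42, 6, 49, 7, 29]
  queue [22] -> pop 22, enqueue [none], visited so far: [42, 6, 49, 7, 29, 22]
Result: [42, 6, 49, 7, 29, 22]


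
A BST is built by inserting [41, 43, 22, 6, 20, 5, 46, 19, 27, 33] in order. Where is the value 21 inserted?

Starting tree (level order): [41, 22, 43, 6, 27, None, 46, 5, 20, None, 33, None, None, None, None, 19]
Insertion path: 41 -> 22 -> 6 -> 20
Result: insert 21 as right child of 20
Final tree (level order): [41, 22, 43, 6, 27, None, 46, 5, 20, None, 33, None, None, None, None, 19, 21]


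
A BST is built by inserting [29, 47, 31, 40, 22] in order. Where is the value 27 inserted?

Starting tree (level order): [29, 22, 47, None, None, 31, None, None, 40]
Insertion path: 29 -> 22
Result: insert 27 as right child of 22
Final tree (level order): [29, 22, 47, None, 27, 31, None, None, None, None, 40]


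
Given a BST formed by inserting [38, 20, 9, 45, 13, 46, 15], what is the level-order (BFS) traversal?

Tree insertion order: [38, 20, 9, 45, 13, 46, 15]
Tree (level-order array): [38, 20, 45, 9, None, None, 46, None, 13, None, None, None, 15]
BFS from the root, enqueuing left then right child of each popped node:
  queue [38] -> pop 38, enqueue [20, 45], visited so far: [38]
  queue [20, 45] -> pop 20, enqueue [9], visited so far: [38, 20]
  queue [45, 9] -> pop 45, enqueue [46], visited so far: [38, 20, 45]
  queue [9, 46] -> pop 9, enqueue [13], visited so far: [38, 20, 45, 9]
  queue [46, 13] -> pop 46, enqueue [none], visited so far: [38, 20, 45, 9, 46]
  queue [13] -> pop 13, enqueue [15], visited so far: [38, 20, 45, 9, 46, 13]
  queue [15] -> pop 15, enqueue [none], visited so far: [38, 20, 45, 9, 46, 13, 15]
Result: [38, 20, 45, 9, 46, 13, 15]


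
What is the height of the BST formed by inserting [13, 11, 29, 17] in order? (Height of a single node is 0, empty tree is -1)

Insertion order: [13, 11, 29, 17]
Tree (level-order array): [13, 11, 29, None, None, 17]
Compute height bottom-up (empty subtree = -1):
  height(11) = 1 + max(-1, -1) = 0
  height(17) = 1 + max(-1, -1) = 0
  height(29) = 1 + max(0, -1) = 1
  height(13) = 1 + max(0, 1) = 2
Height = 2


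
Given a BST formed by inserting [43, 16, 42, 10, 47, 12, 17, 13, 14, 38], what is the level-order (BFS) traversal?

Tree insertion order: [43, 16, 42, 10, 47, 12, 17, 13, 14, 38]
Tree (level-order array): [43, 16, 47, 10, 42, None, None, None, 12, 17, None, None, 13, None, 38, None, 14]
BFS from the root, enqueuing left then right child of each popped node:
  queue [43] -> pop 43, enqueue [16, 47], visited so far: [43]
  queue [16, 47] -> pop 16, enqueue [10, 42], visited so far: [43, 16]
  queue [47, 10, 42] -> pop 47, enqueue [none], visited so far: [43, 16, 47]
  queue [10, 42] -> pop 10, enqueue [12], visited so far: [43, 16, 47, 10]
  queue [42, 12] -> pop 42, enqueue [17], visited so far: [43, 16, 47, 10, 42]
  queue [12, 17] -> pop 12, enqueue [13], visited so far: [43, 16, 47, 10, 42, 12]
  queue [17, 13] -> pop 17, enqueue [38], visited so far: [43, 16, 47, 10, 42, 12, 17]
  queue [13, 38] -> pop 13, enqueue [14], visited so far: [43, 16, 47, 10, 42, 12, 17, 13]
  queue [38, 14] -> pop 38, enqueue [none], visited so far: [43, 16, 47, 10, 42, 12, 17, 13, 38]
  queue [14] -> pop 14, enqueue [none], visited so far: [43, 16, 47, 10, 42, 12, 17, 13, 38, 14]
Result: [43, 16, 47, 10, 42, 12, 17, 13, 38, 14]


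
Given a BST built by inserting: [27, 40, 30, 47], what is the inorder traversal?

Tree insertion order: [27, 40, 30, 47]
Tree (level-order array): [27, None, 40, 30, 47]
Inorder traversal: [27, 30, 40, 47]


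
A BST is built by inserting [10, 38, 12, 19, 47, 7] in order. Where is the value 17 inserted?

Starting tree (level order): [10, 7, 38, None, None, 12, 47, None, 19]
Insertion path: 10 -> 38 -> 12 -> 19
Result: insert 17 as left child of 19
Final tree (level order): [10, 7, 38, None, None, 12, 47, None, 19, None, None, 17]


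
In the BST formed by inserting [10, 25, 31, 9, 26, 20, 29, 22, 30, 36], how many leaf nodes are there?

Tree built from: [10, 25, 31, 9, 26, 20, 29, 22, 30, 36]
Tree (level-order array): [10, 9, 25, None, None, 20, 31, None, 22, 26, 36, None, None, None, 29, None, None, None, 30]
Rule: A leaf has 0 children.
Per-node child counts:
  node 10: 2 child(ren)
  node 9: 0 child(ren)
  node 25: 2 child(ren)
  node 20: 1 child(ren)
  node 22: 0 child(ren)
  node 31: 2 child(ren)
  node 26: 1 child(ren)
  node 29: 1 child(ren)
  node 30: 0 child(ren)
  node 36: 0 child(ren)
Matching nodes: [9, 22, 30, 36]
Count of leaf nodes: 4


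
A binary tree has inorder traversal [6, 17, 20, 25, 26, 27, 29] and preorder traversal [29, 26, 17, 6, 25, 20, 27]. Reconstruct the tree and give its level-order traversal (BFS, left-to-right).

Inorder:  [6, 17, 20, 25, 26, 27, 29]
Preorder: [29, 26, 17, 6, 25, 20, 27]
Algorithm: preorder visits root first, so consume preorder in order;
for each root, split the current inorder slice at that value into
left-subtree inorder and right-subtree inorder, then recurse.
Recursive splits:
  root=29; inorder splits into left=[6, 17, 20, 25, 26, 27], right=[]
  root=26; inorder splits into left=[6, 17, 20, 25], right=[27]
  root=17; inorder splits into left=[6], right=[20, 25]
  root=6; inorder splits into left=[], right=[]
  root=25; inorder splits into left=[20], right=[]
  root=20; inorder splits into left=[], right=[]
  root=27; inorder splits into left=[], right=[]
Reconstructed level-order: [29, 26, 17, 27, 6, 25, 20]


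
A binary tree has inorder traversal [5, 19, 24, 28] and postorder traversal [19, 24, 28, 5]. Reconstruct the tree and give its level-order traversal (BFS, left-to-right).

Inorder:   [5, 19, 24, 28]
Postorder: [19, 24, 28, 5]
Algorithm: postorder visits root last, so walk postorder right-to-left;
each value is the root of the current inorder slice — split it at that
value, recurse on the right subtree first, then the left.
Recursive splits:
  root=5; inorder splits into left=[], right=[19, 24, 28]
  root=28; inorder splits into left=[19, 24], right=[]
  root=24; inorder splits into left=[19], right=[]
  root=19; inorder splits into left=[], right=[]
Reconstructed level-order: [5, 28, 24, 19]


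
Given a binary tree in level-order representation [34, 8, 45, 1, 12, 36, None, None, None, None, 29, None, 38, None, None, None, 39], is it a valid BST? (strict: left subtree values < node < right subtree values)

Level-order array: [34, 8, 45, 1, 12, 36, None, None, None, None, 29, None, 38, None, None, None, 39]
Validate using subtree bounds (lo, hi): at each node, require lo < value < hi,
then recurse left with hi=value and right with lo=value.
Preorder trace (stopping at first violation):
  at node 34 with bounds (-inf, +inf): OK
  at node 8 with bounds (-inf, 34): OK
  at node 1 with bounds (-inf, 8): OK
  at node 12 with bounds (8, 34): OK
  at node 29 with bounds (12, 34): OK
  at node 45 with bounds (34, +inf): OK
  at node 36 with bounds (34, 45): OK
  at node 38 with bounds (36, 45): OK
  at node 39 with bounds (38, 45): OK
No violation found at any node.
Result: Valid BST


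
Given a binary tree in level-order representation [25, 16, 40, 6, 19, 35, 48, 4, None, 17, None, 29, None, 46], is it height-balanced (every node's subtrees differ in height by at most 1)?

Tree (level-order array): [25, 16, 40, 6, 19, 35, 48, 4, None, 17, None, 29, None, 46]
Definition: a tree is height-balanced if, at every node, |h(left) - h(right)| <= 1 (empty subtree has height -1).
Bottom-up per-node check:
  node 4: h_left=-1, h_right=-1, diff=0 [OK], height=0
  node 6: h_left=0, h_right=-1, diff=1 [OK], height=1
  node 17: h_left=-1, h_right=-1, diff=0 [OK], height=0
  node 19: h_left=0, h_right=-1, diff=1 [OK], height=1
  node 16: h_left=1, h_right=1, diff=0 [OK], height=2
  node 29: h_left=-1, h_right=-1, diff=0 [OK], height=0
  node 35: h_left=0, h_right=-1, diff=1 [OK], height=1
  node 46: h_left=-1, h_right=-1, diff=0 [OK], height=0
  node 48: h_left=0, h_right=-1, diff=1 [OK], height=1
  node 40: h_left=1, h_right=1, diff=0 [OK], height=2
  node 25: h_left=2, h_right=2, diff=0 [OK], height=3
All nodes satisfy the balance condition.
Result: Balanced


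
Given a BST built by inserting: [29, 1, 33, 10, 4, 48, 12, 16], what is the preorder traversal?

Tree insertion order: [29, 1, 33, 10, 4, 48, 12, 16]
Tree (level-order array): [29, 1, 33, None, 10, None, 48, 4, 12, None, None, None, None, None, 16]
Preorder traversal: [29, 1, 10, 4, 12, 16, 33, 48]


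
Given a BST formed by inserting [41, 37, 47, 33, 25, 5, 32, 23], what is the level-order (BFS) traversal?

Tree insertion order: [41, 37, 47, 33, 25, 5, 32, 23]
Tree (level-order array): [41, 37, 47, 33, None, None, None, 25, None, 5, 32, None, 23]
BFS from the root, enqueuing left then right child of each popped node:
  queue [41] -> pop 41, enqueue [37, 47], visited so far: [41]
  queue [37, 47] -> pop 37, enqueue [33], visited so far: [41, 37]
  queue [47, 33] -> pop 47, enqueue [none], visited so far: [41, 37, 47]
  queue [33] -> pop 33, enqueue [25], visited so far: [41, 37, 47, 33]
  queue [25] -> pop 25, enqueue [5, 32], visited so far: [41, 37, 47, 33, 25]
  queue [5, 32] -> pop 5, enqueue [23], visited so far: [41, 37, 47, 33, 25, 5]
  queue [32, 23] -> pop 32, enqueue [none], visited so far: [41, 37, 47, 33, 25, 5, 32]
  queue [23] -> pop 23, enqueue [none], visited so far: [41, 37, 47, 33, 25, 5, 32, 23]
Result: [41, 37, 47, 33, 25, 5, 32, 23]


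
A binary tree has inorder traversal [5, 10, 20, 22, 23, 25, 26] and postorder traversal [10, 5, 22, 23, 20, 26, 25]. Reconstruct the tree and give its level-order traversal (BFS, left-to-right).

Inorder:   [5, 10, 20, 22, 23, 25, 26]
Postorder: [10, 5, 22, 23, 20, 26, 25]
Algorithm: postorder visits root last, so walk postorder right-to-left;
each value is the root of the current inorder slice — split it at that
value, recurse on the right subtree first, then the left.
Recursive splits:
  root=25; inorder splits into left=[5, 10, 20, 22, 23], right=[26]
  root=26; inorder splits into left=[], right=[]
  root=20; inorder splits into left=[5, 10], right=[22, 23]
  root=23; inorder splits into left=[22], right=[]
  root=22; inorder splits into left=[], right=[]
  root=5; inorder splits into left=[], right=[10]
  root=10; inorder splits into left=[], right=[]
Reconstructed level-order: [25, 20, 26, 5, 23, 10, 22]


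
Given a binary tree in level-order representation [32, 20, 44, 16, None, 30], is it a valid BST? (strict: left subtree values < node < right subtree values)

Level-order array: [32, 20, 44, 16, None, 30]
Validate using subtree bounds (lo, hi): at each node, require lo < value < hi,
then recurse left with hi=value and right with lo=value.
Preorder trace (stopping at first violation):
  at node 32 with bounds (-inf, +inf): OK
  at node 20 with bounds (-inf, 32): OK
  at node 16 with bounds (-inf, 20): OK
  at node 44 with bounds (32, +inf): OK
  at node 30 with bounds (32, 44): VIOLATION
Node 30 violates its bound: not (32 < 30 < 44).
Result: Not a valid BST


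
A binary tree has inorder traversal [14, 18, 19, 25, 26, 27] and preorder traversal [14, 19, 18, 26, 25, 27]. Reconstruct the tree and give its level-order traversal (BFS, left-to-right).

Inorder:  [14, 18, 19, 25, 26, 27]
Preorder: [14, 19, 18, 26, 25, 27]
Algorithm: preorder visits root first, so consume preorder in order;
for each root, split the current inorder slice at that value into
left-subtree inorder and right-subtree inorder, then recurse.
Recursive splits:
  root=14; inorder splits into left=[], right=[18, 19, 25, 26, 27]
  root=19; inorder splits into left=[18], right=[25, 26, 27]
  root=18; inorder splits into left=[], right=[]
  root=26; inorder splits into left=[25], right=[27]
  root=25; inorder splits into left=[], right=[]
  root=27; inorder splits into left=[], right=[]
Reconstructed level-order: [14, 19, 18, 26, 25, 27]


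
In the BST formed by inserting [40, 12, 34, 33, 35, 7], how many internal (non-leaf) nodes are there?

Tree built from: [40, 12, 34, 33, 35, 7]
Tree (level-order array): [40, 12, None, 7, 34, None, None, 33, 35]
Rule: An internal node has at least one child.
Per-node child counts:
  node 40: 1 child(ren)
  node 12: 2 child(ren)
  node 7: 0 child(ren)
  node 34: 2 child(ren)
  node 33: 0 child(ren)
  node 35: 0 child(ren)
Matching nodes: [40, 12, 34]
Count of internal (non-leaf) nodes: 3


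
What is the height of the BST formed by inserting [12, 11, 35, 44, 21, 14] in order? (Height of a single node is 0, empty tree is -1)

Insertion order: [12, 11, 35, 44, 21, 14]
Tree (level-order array): [12, 11, 35, None, None, 21, 44, 14]
Compute height bottom-up (empty subtree = -1):
  height(11) = 1 + max(-1, -1) = 0
  height(14) = 1 + max(-1, -1) = 0
  height(21) = 1 + max(0, -1) = 1
  height(44) = 1 + max(-1, -1) = 0
  height(35) = 1 + max(1, 0) = 2
  height(12) = 1 + max(0, 2) = 3
Height = 3


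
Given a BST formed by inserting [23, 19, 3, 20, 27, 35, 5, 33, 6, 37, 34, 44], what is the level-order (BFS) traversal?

Tree insertion order: [23, 19, 3, 20, 27, 35, 5, 33, 6, 37, 34, 44]
Tree (level-order array): [23, 19, 27, 3, 20, None, 35, None, 5, None, None, 33, 37, None, 6, None, 34, None, 44]
BFS from the root, enqueuing left then right child of each popped node:
  queue [23] -> pop 23, enqueue [19, 27], visited so far: [23]
  queue [19, 27] -> pop 19, enqueue [3, 20], visited so far: [23, 19]
  queue [27, 3, 20] -> pop 27, enqueue [35], visited so far: [23, 19, 27]
  queue [3, 20, 35] -> pop 3, enqueue [5], visited so far: [23, 19, 27, 3]
  queue [20, 35, 5] -> pop 20, enqueue [none], visited so far: [23, 19, 27, 3, 20]
  queue [35, 5] -> pop 35, enqueue [33, 37], visited so far: [23, 19, 27, 3, 20, 35]
  queue [5, 33, 37] -> pop 5, enqueue [6], visited so far: [23, 19, 27, 3, 20, 35, 5]
  queue [33, 37, 6] -> pop 33, enqueue [34], visited so far: [23, 19, 27, 3, 20, 35, 5, 33]
  queue [37, 6, 34] -> pop 37, enqueue [44], visited so far: [23, 19, 27, 3, 20, 35, 5, 33, 37]
  queue [6, 34, 44] -> pop 6, enqueue [none], visited so far: [23, 19, 27, 3, 20, 35, 5, 33, 37, 6]
  queue [34, 44] -> pop 34, enqueue [none], visited so far: [23, 19, 27, 3, 20, 35, 5, 33, 37, 6, 34]
  queue [44] -> pop 44, enqueue [none], visited so far: [23, 19, 27, 3, 20, 35, 5, 33, 37, 6, 34, 44]
Result: [23, 19, 27, 3, 20, 35, 5, 33, 37, 6, 34, 44]


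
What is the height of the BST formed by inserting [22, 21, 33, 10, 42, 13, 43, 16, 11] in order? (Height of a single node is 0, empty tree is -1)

Insertion order: [22, 21, 33, 10, 42, 13, 43, 16, 11]
Tree (level-order array): [22, 21, 33, 10, None, None, 42, None, 13, None, 43, 11, 16]
Compute height bottom-up (empty subtree = -1):
  height(11) = 1 + max(-1, -1) = 0
  height(16) = 1 + max(-1, -1) = 0
  height(13) = 1 + max(0, 0) = 1
  height(10) = 1 + max(-1, 1) = 2
  height(21) = 1 + max(2, -1) = 3
  height(43) = 1 + max(-1, -1) = 0
  height(42) = 1 + max(-1, 0) = 1
  height(33) = 1 + max(-1, 1) = 2
  height(22) = 1 + max(3, 2) = 4
Height = 4


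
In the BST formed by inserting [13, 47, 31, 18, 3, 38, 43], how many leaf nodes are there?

Tree built from: [13, 47, 31, 18, 3, 38, 43]
Tree (level-order array): [13, 3, 47, None, None, 31, None, 18, 38, None, None, None, 43]
Rule: A leaf has 0 children.
Per-node child counts:
  node 13: 2 child(ren)
  node 3: 0 child(ren)
  node 47: 1 child(ren)
  node 31: 2 child(ren)
  node 18: 0 child(ren)
  node 38: 1 child(ren)
  node 43: 0 child(ren)
Matching nodes: [3, 18, 43]
Count of leaf nodes: 3


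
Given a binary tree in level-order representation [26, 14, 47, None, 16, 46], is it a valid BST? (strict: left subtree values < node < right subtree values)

Level-order array: [26, 14, 47, None, 16, 46]
Validate using subtree bounds (lo, hi): at each node, require lo < value < hi,
then recurse left with hi=value and right with lo=value.
Preorder trace (stopping at first violation):
  at node 26 with bounds (-inf, +inf): OK
  at node 14 with bounds (-inf, 26): OK
  at node 16 with bounds (14, 26): OK
  at node 47 with bounds (26, +inf): OK
  at node 46 with bounds (26, 47): OK
No violation found at any node.
Result: Valid BST


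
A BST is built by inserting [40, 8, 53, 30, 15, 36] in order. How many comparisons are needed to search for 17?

Search path for 17: 40 -> 8 -> 30 -> 15
Found: False
Comparisons: 4


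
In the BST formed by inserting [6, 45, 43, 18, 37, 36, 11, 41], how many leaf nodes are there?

Tree built from: [6, 45, 43, 18, 37, 36, 11, 41]
Tree (level-order array): [6, None, 45, 43, None, 18, None, 11, 37, None, None, 36, 41]
Rule: A leaf has 0 children.
Per-node child counts:
  node 6: 1 child(ren)
  node 45: 1 child(ren)
  node 43: 1 child(ren)
  node 18: 2 child(ren)
  node 11: 0 child(ren)
  node 37: 2 child(ren)
  node 36: 0 child(ren)
  node 41: 0 child(ren)
Matching nodes: [11, 36, 41]
Count of leaf nodes: 3


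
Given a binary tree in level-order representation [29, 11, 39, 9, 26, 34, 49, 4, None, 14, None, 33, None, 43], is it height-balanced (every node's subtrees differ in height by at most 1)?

Tree (level-order array): [29, 11, 39, 9, 26, 34, 49, 4, None, 14, None, 33, None, 43]
Definition: a tree is height-balanced if, at every node, |h(left) - h(right)| <= 1 (empty subtree has height -1).
Bottom-up per-node check:
  node 4: h_left=-1, h_right=-1, diff=0 [OK], height=0
  node 9: h_left=0, h_right=-1, diff=1 [OK], height=1
  node 14: h_left=-1, h_right=-1, diff=0 [OK], height=0
  node 26: h_left=0, h_right=-1, diff=1 [OK], height=1
  node 11: h_left=1, h_right=1, diff=0 [OK], height=2
  node 33: h_left=-1, h_right=-1, diff=0 [OK], height=0
  node 34: h_left=0, h_right=-1, diff=1 [OK], height=1
  node 43: h_left=-1, h_right=-1, diff=0 [OK], height=0
  node 49: h_left=0, h_right=-1, diff=1 [OK], height=1
  node 39: h_left=1, h_right=1, diff=0 [OK], height=2
  node 29: h_left=2, h_right=2, diff=0 [OK], height=3
All nodes satisfy the balance condition.
Result: Balanced


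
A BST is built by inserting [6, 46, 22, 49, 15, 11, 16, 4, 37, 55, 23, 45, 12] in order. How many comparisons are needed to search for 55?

Search path for 55: 6 -> 46 -> 49 -> 55
Found: True
Comparisons: 4


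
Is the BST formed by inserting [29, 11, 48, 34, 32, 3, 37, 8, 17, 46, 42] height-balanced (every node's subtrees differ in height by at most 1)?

Tree (level-order array): [29, 11, 48, 3, 17, 34, None, None, 8, None, None, 32, 37, None, None, None, None, None, 46, 42]
Definition: a tree is height-balanced if, at every node, |h(left) - h(right)| <= 1 (empty subtree has height -1).
Bottom-up per-node check:
  node 8: h_left=-1, h_right=-1, diff=0 [OK], height=0
  node 3: h_left=-1, h_right=0, diff=1 [OK], height=1
  node 17: h_left=-1, h_right=-1, diff=0 [OK], height=0
  node 11: h_left=1, h_right=0, diff=1 [OK], height=2
  node 32: h_left=-1, h_right=-1, diff=0 [OK], height=0
  node 42: h_left=-1, h_right=-1, diff=0 [OK], height=0
  node 46: h_left=0, h_right=-1, diff=1 [OK], height=1
  node 37: h_left=-1, h_right=1, diff=2 [FAIL (|-1-1|=2 > 1)], height=2
  node 34: h_left=0, h_right=2, diff=2 [FAIL (|0-2|=2 > 1)], height=3
  node 48: h_left=3, h_right=-1, diff=4 [FAIL (|3--1|=4 > 1)], height=4
  node 29: h_left=2, h_right=4, diff=2 [FAIL (|2-4|=2 > 1)], height=5
Node 37 violates the condition: |-1 - 1| = 2 > 1.
Result: Not balanced


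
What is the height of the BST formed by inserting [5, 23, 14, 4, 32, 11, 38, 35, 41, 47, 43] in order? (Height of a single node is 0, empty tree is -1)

Insertion order: [5, 23, 14, 4, 32, 11, 38, 35, 41, 47, 43]
Tree (level-order array): [5, 4, 23, None, None, 14, 32, 11, None, None, 38, None, None, 35, 41, None, None, None, 47, 43]
Compute height bottom-up (empty subtree = -1):
  height(4) = 1 + max(-1, -1) = 0
  height(11) = 1 + max(-1, -1) = 0
  height(14) = 1 + max(0, -1) = 1
  height(35) = 1 + max(-1, -1) = 0
  height(43) = 1 + max(-1, -1) = 0
  height(47) = 1 + max(0, -1) = 1
  height(41) = 1 + max(-1, 1) = 2
  height(38) = 1 + max(0, 2) = 3
  height(32) = 1 + max(-1, 3) = 4
  height(23) = 1 + max(1, 4) = 5
  height(5) = 1 + max(0, 5) = 6
Height = 6


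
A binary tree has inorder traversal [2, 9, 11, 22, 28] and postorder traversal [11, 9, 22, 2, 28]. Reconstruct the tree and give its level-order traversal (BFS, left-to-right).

Inorder:   [2, 9, 11, 22, 28]
Postorder: [11, 9, 22, 2, 28]
Algorithm: postorder visits root last, so walk postorder right-to-left;
each value is the root of the current inorder slice — split it at that
value, recurse on the right subtree first, then the left.
Recursive splits:
  root=28; inorder splits into left=[2, 9, 11, 22], right=[]
  root=2; inorder splits into left=[], right=[9, 11, 22]
  root=22; inorder splits into left=[9, 11], right=[]
  root=9; inorder splits into left=[], right=[11]
  root=11; inorder splits into left=[], right=[]
Reconstructed level-order: [28, 2, 22, 9, 11]


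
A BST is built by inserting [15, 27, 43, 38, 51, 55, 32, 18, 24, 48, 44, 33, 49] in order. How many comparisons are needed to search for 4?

Search path for 4: 15
Found: False
Comparisons: 1


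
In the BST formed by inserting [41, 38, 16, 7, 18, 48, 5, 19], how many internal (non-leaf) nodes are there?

Tree built from: [41, 38, 16, 7, 18, 48, 5, 19]
Tree (level-order array): [41, 38, 48, 16, None, None, None, 7, 18, 5, None, None, 19]
Rule: An internal node has at least one child.
Per-node child counts:
  node 41: 2 child(ren)
  node 38: 1 child(ren)
  node 16: 2 child(ren)
  node 7: 1 child(ren)
  node 5: 0 child(ren)
  node 18: 1 child(ren)
  node 19: 0 child(ren)
  node 48: 0 child(ren)
Matching nodes: [41, 38, 16, 7, 18]
Count of internal (non-leaf) nodes: 5


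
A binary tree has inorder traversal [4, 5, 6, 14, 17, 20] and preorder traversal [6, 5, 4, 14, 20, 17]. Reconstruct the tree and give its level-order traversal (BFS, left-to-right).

Inorder:  [4, 5, 6, 14, 17, 20]
Preorder: [6, 5, 4, 14, 20, 17]
Algorithm: preorder visits root first, so consume preorder in order;
for each root, split the current inorder slice at that value into
left-subtree inorder and right-subtree inorder, then recurse.
Recursive splits:
  root=6; inorder splits into left=[4, 5], right=[14, 17, 20]
  root=5; inorder splits into left=[4], right=[]
  root=4; inorder splits into left=[], right=[]
  root=14; inorder splits into left=[], right=[17, 20]
  root=20; inorder splits into left=[17], right=[]
  root=17; inorder splits into left=[], right=[]
Reconstructed level-order: [6, 5, 14, 4, 20, 17]


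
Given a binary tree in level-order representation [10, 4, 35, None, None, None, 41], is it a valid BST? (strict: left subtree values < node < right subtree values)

Level-order array: [10, 4, 35, None, None, None, 41]
Validate using subtree bounds (lo, hi): at each node, require lo < value < hi,
then recurse left with hi=value and right with lo=value.
Preorder trace (stopping at first violation):
  at node 10 with bounds (-inf, +inf): OK
  at node 4 with bounds (-inf, 10): OK
  at node 35 with bounds (10, +inf): OK
  at node 41 with bounds (35, +inf): OK
No violation found at any node.
Result: Valid BST


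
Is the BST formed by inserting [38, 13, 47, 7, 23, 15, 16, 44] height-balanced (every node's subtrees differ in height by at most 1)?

Tree (level-order array): [38, 13, 47, 7, 23, 44, None, None, None, 15, None, None, None, None, 16]
Definition: a tree is height-balanced if, at every node, |h(left) - h(right)| <= 1 (empty subtree has height -1).
Bottom-up per-node check:
  node 7: h_left=-1, h_right=-1, diff=0 [OK], height=0
  node 16: h_left=-1, h_right=-1, diff=0 [OK], height=0
  node 15: h_left=-1, h_right=0, diff=1 [OK], height=1
  node 23: h_left=1, h_right=-1, diff=2 [FAIL (|1--1|=2 > 1)], height=2
  node 13: h_left=0, h_right=2, diff=2 [FAIL (|0-2|=2 > 1)], height=3
  node 44: h_left=-1, h_right=-1, diff=0 [OK], height=0
  node 47: h_left=0, h_right=-1, diff=1 [OK], height=1
  node 38: h_left=3, h_right=1, diff=2 [FAIL (|3-1|=2 > 1)], height=4
Node 23 violates the condition: |1 - -1| = 2 > 1.
Result: Not balanced


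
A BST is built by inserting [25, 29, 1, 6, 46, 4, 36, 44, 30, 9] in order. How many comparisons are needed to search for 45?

Search path for 45: 25 -> 29 -> 46 -> 36 -> 44
Found: False
Comparisons: 5


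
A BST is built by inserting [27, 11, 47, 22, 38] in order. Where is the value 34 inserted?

Starting tree (level order): [27, 11, 47, None, 22, 38]
Insertion path: 27 -> 47 -> 38
Result: insert 34 as left child of 38
Final tree (level order): [27, 11, 47, None, 22, 38, None, None, None, 34]


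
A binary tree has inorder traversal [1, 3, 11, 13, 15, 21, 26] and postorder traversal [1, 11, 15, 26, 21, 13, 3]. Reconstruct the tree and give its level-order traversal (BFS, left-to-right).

Inorder:   [1, 3, 11, 13, 15, 21, 26]
Postorder: [1, 11, 15, 26, 21, 13, 3]
Algorithm: postorder visits root last, so walk postorder right-to-left;
each value is the root of the current inorder slice — split it at that
value, recurse on the right subtree first, then the left.
Recursive splits:
  root=3; inorder splits into left=[1], right=[11, 13, 15, 21, 26]
  root=13; inorder splits into left=[11], right=[15, 21, 26]
  root=21; inorder splits into left=[15], right=[26]
  root=26; inorder splits into left=[], right=[]
  root=15; inorder splits into left=[], right=[]
  root=11; inorder splits into left=[], right=[]
  root=1; inorder splits into left=[], right=[]
Reconstructed level-order: [3, 1, 13, 11, 21, 15, 26]
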